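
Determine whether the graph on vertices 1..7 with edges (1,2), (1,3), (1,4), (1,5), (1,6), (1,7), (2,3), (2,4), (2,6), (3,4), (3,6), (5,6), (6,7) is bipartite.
No (odd cycle of length 3: 7 -> 1 -> 6 -> 7)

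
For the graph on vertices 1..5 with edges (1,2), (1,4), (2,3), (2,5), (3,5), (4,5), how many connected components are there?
1 (components: {1, 2, 3, 4, 5})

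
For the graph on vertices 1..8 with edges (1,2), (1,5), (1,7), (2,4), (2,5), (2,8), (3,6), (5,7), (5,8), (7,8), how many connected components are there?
2 (components: {1, 2, 4, 5, 7, 8}, {3, 6})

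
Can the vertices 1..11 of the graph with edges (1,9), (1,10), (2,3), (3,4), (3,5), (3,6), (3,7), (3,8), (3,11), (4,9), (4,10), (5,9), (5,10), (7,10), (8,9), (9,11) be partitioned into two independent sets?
Yes. Partition: {1, 2, 4, 5, 6, 7, 8, 11}, {3, 9, 10}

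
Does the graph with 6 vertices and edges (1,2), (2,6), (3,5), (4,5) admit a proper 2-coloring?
Yes. Partition: {1, 3, 4, 6}, {2, 5}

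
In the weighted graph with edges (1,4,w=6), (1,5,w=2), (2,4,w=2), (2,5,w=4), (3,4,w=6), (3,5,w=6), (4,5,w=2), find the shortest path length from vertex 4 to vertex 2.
2 (path: 4 -> 2; weights 2 = 2)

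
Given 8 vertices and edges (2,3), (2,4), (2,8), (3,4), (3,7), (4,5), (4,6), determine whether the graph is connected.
No, it has 2 components: {1}, {2, 3, 4, 5, 6, 7, 8}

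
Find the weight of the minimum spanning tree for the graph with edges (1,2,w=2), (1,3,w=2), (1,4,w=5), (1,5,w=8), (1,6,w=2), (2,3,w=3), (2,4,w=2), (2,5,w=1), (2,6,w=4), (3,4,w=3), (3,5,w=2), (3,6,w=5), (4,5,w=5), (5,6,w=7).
9 (MST edges: (1,2,w=2), (1,3,w=2), (1,6,w=2), (2,4,w=2), (2,5,w=1); sum of weights 2 + 2 + 2 + 2 + 1 = 9)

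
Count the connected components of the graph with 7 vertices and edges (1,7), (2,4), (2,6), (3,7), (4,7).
2 (components: {1, 2, 3, 4, 6, 7}, {5})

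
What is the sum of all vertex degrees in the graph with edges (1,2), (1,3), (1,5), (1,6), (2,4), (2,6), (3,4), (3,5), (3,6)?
18 (handshake: sum of degrees = 2|E| = 2 x 9 = 18)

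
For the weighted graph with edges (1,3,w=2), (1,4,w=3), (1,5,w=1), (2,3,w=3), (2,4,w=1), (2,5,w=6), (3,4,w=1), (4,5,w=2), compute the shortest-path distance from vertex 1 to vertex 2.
4 (path: 1 -> 4 -> 2; weights 3 + 1 = 4)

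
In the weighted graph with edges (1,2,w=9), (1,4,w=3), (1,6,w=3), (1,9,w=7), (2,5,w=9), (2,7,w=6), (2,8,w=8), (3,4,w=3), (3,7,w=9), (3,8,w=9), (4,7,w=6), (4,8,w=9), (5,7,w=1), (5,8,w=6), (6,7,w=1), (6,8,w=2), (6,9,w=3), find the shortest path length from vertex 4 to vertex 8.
8 (path: 4 -> 1 -> 6 -> 8; weights 3 + 3 + 2 = 8)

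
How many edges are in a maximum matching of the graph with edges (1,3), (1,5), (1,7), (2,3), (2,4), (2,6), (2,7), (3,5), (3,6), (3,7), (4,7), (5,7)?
3 (matching: (1,5), (2,7), (3,6); upper bound floor(n/2) = floor(7/2) = 3)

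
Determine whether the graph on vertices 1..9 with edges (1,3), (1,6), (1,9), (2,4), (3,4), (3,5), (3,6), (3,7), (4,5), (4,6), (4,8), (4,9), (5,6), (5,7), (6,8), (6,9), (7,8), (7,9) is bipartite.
No (odd cycle of length 3: 3 -> 1 -> 6 -> 3)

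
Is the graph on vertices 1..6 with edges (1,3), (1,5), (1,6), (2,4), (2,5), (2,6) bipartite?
Yes. Partition: {1, 2}, {3, 4, 5, 6}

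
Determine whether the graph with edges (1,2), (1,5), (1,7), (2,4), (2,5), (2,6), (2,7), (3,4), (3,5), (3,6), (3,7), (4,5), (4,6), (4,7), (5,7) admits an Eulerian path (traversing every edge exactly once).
No (6 vertices have odd degree: {1, 2, 4, 5, 6, 7}; Eulerian path requires 0 or 2)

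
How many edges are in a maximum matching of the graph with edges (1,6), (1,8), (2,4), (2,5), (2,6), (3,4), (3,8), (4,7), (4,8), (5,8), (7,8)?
4 (matching: (1,6), (2,5), (3,8), (4,7); upper bound floor(n/2) = floor(8/2) = 4)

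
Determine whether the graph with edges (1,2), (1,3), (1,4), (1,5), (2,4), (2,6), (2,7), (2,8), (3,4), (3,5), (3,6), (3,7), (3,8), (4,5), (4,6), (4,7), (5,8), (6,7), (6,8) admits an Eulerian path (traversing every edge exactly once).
Yes (the graph is connected and exactly 2 vertices have odd degree: {2, 6}; any Eulerian path must start and end at those)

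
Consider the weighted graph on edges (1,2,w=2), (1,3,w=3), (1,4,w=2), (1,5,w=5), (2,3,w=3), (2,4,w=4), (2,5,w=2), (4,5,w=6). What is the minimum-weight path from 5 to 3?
5 (path: 5 -> 2 -> 3; weights 2 + 3 = 5)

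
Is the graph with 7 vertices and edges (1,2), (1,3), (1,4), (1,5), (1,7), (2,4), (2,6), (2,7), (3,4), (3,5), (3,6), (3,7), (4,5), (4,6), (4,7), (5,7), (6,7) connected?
Yes (BFS from 1 visits [1, 2, 3, 4, 5, 7, 6] — all 7 vertices reached)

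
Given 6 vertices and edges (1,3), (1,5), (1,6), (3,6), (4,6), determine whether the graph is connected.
No, it has 2 components: {1, 3, 4, 5, 6}, {2}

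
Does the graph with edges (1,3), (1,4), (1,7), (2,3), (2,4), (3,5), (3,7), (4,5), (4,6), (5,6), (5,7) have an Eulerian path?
Yes (the graph is connected and exactly 2 vertices have odd degree: {1, 7}; any Eulerian path must start and end at those)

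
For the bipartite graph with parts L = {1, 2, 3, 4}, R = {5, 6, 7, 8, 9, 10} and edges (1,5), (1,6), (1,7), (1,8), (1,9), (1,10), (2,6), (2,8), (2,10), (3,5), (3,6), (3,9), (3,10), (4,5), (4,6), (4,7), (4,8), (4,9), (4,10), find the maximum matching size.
4 (matching: (1,10), (2,8), (3,9), (4,7); upper bound min(|L|,|R|) = min(4,6) = 4)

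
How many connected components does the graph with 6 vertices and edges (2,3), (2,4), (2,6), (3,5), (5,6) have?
2 (components: {1}, {2, 3, 4, 5, 6})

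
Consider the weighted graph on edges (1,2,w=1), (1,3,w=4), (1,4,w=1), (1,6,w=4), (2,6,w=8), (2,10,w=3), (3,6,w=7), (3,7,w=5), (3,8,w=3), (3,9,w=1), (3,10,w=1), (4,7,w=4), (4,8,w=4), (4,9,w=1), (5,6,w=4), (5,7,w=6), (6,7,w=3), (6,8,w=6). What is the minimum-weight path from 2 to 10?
3 (path: 2 -> 10; weights 3 = 3)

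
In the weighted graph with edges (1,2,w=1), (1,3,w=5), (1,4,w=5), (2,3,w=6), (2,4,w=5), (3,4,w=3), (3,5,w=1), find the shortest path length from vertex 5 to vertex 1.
6 (path: 5 -> 3 -> 1; weights 1 + 5 = 6)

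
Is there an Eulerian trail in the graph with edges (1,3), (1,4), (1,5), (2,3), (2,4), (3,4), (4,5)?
Yes (the graph is connected and exactly 2 vertices have odd degree: {1, 3}; any Eulerian path must start and end at those)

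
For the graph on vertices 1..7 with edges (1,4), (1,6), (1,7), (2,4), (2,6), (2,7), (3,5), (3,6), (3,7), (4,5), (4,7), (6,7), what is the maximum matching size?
3 (matching: (2,6), (3,7), (4,5); upper bound floor(n/2) = floor(7/2) = 3)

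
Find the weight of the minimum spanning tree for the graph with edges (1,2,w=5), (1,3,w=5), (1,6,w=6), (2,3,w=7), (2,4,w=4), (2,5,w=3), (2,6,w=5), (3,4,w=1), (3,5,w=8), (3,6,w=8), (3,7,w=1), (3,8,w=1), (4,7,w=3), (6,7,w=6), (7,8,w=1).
20 (MST edges: (1,3,w=5), (2,4,w=4), (2,5,w=3), (2,6,w=5), (3,4,w=1), (3,7,w=1), (3,8,w=1); sum of weights 5 + 4 + 3 + 5 + 1 + 1 + 1 = 20)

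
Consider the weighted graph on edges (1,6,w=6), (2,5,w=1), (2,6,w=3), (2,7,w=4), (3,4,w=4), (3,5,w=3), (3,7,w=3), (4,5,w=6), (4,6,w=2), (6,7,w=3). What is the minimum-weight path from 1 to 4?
8 (path: 1 -> 6 -> 4; weights 6 + 2 = 8)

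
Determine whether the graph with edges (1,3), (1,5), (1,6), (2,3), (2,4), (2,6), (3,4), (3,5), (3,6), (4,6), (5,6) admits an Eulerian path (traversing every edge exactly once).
No (6 vertices have odd degree: {1, 2, 3, 4, 5, 6}; Eulerian path requires 0 or 2)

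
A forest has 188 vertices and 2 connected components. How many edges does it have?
186 (Each of the 2 component trees on V_i vertices has V_i - 1 edges; summing gives V - C = 188 - 2 = 186)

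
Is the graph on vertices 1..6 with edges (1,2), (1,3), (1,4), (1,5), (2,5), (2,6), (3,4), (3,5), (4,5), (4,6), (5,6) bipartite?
No (odd cycle of length 3: 3 -> 1 -> 4 -> 3)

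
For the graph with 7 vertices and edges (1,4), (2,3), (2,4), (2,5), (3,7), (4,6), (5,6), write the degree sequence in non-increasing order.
[3, 3, 2, 2, 2, 1, 1] (degrees: deg(1)=1, deg(2)=3, deg(3)=2, deg(4)=3, deg(5)=2, deg(6)=2, deg(7)=1)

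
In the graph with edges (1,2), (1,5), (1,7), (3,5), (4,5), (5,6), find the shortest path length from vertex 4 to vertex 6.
2 (path: 4 -> 5 -> 6, 2 edges)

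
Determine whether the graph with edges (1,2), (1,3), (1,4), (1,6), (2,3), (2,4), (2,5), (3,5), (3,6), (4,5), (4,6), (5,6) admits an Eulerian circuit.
Yes (the graph is connected and all 6 vertices have even degree)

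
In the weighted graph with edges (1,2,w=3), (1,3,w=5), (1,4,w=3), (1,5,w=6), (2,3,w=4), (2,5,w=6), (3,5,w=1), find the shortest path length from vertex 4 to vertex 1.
3 (path: 4 -> 1; weights 3 = 3)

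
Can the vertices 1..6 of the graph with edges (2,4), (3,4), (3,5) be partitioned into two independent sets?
Yes. Partition: {1, 2, 3, 6}, {4, 5}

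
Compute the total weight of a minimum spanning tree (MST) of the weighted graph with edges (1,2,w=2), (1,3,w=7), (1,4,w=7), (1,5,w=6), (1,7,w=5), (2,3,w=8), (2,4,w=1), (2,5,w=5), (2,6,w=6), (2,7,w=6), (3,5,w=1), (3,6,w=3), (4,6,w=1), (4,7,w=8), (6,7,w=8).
13 (MST edges: (1,2,w=2), (1,7,w=5), (2,4,w=1), (3,5,w=1), (3,6,w=3), (4,6,w=1); sum of weights 2 + 5 + 1 + 1 + 3 + 1 = 13)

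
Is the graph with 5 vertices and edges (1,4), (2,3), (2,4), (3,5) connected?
Yes (BFS from 1 visits [1, 4, 2, 3, 5] — all 5 vertices reached)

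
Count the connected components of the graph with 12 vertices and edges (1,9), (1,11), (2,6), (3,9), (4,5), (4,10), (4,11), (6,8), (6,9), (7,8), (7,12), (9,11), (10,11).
1 (components: {1, 2, 3, 4, 5, 6, 7, 8, 9, 10, 11, 12})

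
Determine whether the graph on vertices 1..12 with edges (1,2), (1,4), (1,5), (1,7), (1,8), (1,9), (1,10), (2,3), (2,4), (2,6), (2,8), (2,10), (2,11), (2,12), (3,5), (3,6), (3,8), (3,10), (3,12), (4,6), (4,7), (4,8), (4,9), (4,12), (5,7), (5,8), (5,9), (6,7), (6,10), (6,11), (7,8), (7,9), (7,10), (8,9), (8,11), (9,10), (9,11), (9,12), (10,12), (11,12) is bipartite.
No (odd cycle of length 3: 2 -> 1 -> 8 -> 2)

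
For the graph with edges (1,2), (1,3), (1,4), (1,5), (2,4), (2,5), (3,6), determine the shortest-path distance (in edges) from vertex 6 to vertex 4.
3 (path: 6 -> 3 -> 1 -> 4, 3 edges)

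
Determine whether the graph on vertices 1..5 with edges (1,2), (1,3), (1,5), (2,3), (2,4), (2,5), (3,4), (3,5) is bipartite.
No (odd cycle of length 3: 2 -> 1 -> 3 -> 2)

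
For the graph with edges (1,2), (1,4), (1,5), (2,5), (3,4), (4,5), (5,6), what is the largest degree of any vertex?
4 (attained at vertex 5)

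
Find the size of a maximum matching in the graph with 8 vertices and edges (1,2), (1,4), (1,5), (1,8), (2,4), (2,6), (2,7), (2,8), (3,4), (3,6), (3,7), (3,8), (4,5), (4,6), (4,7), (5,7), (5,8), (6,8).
4 (matching: (1,4), (2,6), (3,7), (5,8); upper bound floor(n/2) = floor(8/2) = 4)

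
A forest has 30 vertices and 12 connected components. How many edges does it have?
18 (Each of the 12 component trees on V_i vertices has V_i - 1 edges; summing gives V - C = 30 - 12 = 18)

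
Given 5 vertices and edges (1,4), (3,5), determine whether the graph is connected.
No, it has 3 components: {1, 4}, {2}, {3, 5}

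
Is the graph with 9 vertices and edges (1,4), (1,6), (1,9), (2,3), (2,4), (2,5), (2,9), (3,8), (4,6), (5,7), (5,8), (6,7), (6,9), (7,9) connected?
Yes (BFS from 1 visits [1, 4, 6, 9, 2, 7, 3, 5, 8] — all 9 vertices reached)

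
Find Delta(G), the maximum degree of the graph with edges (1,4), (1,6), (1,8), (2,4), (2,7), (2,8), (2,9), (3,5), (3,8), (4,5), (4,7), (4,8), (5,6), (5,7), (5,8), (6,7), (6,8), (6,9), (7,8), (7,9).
7 (attained at vertex 8)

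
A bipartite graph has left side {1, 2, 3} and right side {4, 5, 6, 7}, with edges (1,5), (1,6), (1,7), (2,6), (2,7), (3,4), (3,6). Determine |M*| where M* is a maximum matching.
3 (matching: (1,5), (2,7), (3,6); upper bound min(|L|,|R|) = min(3,4) = 3)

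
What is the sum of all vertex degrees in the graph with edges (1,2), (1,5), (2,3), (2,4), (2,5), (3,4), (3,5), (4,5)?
16 (handshake: sum of degrees = 2|E| = 2 x 8 = 16)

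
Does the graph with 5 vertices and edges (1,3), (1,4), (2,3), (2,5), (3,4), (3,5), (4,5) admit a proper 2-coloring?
No (odd cycle of length 3: 3 -> 1 -> 4 -> 3)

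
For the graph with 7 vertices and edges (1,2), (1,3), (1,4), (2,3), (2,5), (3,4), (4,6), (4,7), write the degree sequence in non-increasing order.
[4, 3, 3, 3, 1, 1, 1] (degrees: deg(1)=3, deg(2)=3, deg(3)=3, deg(4)=4, deg(5)=1, deg(6)=1, deg(7)=1)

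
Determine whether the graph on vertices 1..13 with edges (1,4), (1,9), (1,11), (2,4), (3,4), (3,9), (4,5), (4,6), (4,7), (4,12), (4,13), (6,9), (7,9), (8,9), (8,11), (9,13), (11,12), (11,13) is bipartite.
Yes. Partition: {1, 2, 3, 5, 6, 7, 8, 10, 12, 13}, {4, 9, 11}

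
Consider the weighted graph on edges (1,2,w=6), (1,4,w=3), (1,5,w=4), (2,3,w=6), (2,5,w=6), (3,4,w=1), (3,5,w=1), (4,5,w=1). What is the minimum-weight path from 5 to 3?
1 (path: 5 -> 3; weights 1 = 1)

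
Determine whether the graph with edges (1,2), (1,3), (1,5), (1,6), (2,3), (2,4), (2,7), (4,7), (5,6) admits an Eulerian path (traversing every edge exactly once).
Yes — and in fact it has an Eulerian circuit (the graph is connected and all 7 vertices have even degree)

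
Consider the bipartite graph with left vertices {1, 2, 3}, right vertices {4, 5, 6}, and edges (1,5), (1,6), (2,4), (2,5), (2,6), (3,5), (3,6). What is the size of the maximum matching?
3 (matching: (1,6), (2,4), (3,5); upper bound min(|L|,|R|) = min(3,3) = 3)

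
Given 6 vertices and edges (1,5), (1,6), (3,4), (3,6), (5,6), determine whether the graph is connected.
No, it has 2 components: {1, 3, 4, 5, 6}, {2}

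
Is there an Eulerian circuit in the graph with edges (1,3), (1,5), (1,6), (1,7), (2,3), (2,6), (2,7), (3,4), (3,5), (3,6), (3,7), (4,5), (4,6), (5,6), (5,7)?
No (4 vertices have odd degree: {2, 4, 5, 6}; Eulerian circuit requires 0)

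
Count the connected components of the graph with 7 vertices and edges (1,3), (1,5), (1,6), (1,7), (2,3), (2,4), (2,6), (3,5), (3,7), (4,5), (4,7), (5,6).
1 (components: {1, 2, 3, 4, 5, 6, 7})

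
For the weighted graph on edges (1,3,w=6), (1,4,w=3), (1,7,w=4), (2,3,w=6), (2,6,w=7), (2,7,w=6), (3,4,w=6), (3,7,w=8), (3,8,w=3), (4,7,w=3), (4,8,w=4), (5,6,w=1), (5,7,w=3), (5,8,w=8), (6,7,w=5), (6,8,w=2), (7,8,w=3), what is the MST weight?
21 (MST edges: (1,4,w=3), (2,7,w=6), (3,8,w=3), (4,7,w=3), (5,6,w=1), (5,7,w=3), (6,8,w=2); sum of weights 3 + 6 + 3 + 3 + 1 + 3 + 2 = 21)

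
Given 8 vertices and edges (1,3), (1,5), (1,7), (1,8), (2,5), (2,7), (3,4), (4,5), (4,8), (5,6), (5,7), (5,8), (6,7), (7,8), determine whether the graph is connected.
Yes (BFS from 1 visits [1, 3, 5, 7, 8, 4, 2, 6] — all 8 vertices reached)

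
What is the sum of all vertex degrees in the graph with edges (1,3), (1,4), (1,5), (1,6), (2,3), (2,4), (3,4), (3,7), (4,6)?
18 (handshake: sum of degrees = 2|E| = 2 x 9 = 18)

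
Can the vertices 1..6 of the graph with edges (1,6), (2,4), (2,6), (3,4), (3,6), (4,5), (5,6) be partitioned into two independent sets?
Yes. Partition: {1, 2, 3, 5}, {4, 6}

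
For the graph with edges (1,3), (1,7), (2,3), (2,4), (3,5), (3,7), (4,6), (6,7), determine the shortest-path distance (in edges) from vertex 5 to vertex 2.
2 (path: 5 -> 3 -> 2, 2 edges)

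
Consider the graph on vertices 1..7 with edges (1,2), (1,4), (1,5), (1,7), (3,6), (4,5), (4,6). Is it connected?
Yes (BFS from 1 visits [1, 2, 4, 5, 7, 6, 3] — all 7 vertices reached)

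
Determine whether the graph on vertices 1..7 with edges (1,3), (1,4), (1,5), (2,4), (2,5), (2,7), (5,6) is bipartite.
Yes. Partition: {1, 2, 6}, {3, 4, 5, 7}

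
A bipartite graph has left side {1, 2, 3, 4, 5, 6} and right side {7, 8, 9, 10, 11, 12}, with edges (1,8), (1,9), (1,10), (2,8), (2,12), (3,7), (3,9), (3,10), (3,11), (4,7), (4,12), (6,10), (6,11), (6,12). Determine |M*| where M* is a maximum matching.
5 (matching: (1,10), (2,8), (3,9), (4,12), (6,11); upper bound min(|L|,|R|) = min(6,6) = 6)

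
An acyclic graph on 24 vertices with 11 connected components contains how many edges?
13 (Each of the 11 component trees on V_i vertices has V_i - 1 edges; summing gives V - C = 24 - 11 = 13)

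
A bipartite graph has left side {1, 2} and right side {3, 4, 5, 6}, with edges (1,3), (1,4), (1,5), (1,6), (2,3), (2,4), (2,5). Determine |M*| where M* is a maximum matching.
2 (matching: (1,6), (2,5); upper bound min(|L|,|R|) = min(2,4) = 2)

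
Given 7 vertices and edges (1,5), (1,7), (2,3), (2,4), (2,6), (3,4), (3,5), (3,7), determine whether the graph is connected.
Yes (BFS from 1 visits [1, 5, 7, 3, 2, 4, 6] — all 7 vertices reached)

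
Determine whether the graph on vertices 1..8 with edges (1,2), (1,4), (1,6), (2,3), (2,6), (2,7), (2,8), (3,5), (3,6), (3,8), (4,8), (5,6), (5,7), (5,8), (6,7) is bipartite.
No (odd cycle of length 3: 2 -> 1 -> 6 -> 2)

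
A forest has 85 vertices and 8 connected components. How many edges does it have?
77 (Each of the 8 component trees on V_i vertices has V_i - 1 edges; summing gives V - C = 85 - 8 = 77)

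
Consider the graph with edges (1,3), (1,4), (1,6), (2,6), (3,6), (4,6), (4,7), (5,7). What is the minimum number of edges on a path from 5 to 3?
4 (path: 5 -> 7 -> 4 -> 1 -> 3, 4 edges)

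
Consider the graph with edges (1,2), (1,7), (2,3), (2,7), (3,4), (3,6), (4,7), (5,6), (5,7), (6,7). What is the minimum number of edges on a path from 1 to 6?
2 (path: 1 -> 7 -> 6, 2 edges)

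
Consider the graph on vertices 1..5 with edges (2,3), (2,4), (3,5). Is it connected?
No, it has 2 components: {1}, {2, 3, 4, 5}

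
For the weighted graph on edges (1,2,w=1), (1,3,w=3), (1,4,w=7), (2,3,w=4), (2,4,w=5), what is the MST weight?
9 (MST edges: (1,2,w=1), (1,3,w=3), (2,4,w=5); sum of weights 1 + 3 + 5 = 9)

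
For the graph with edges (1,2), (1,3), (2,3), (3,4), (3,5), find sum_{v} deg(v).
10 (handshake: sum of degrees = 2|E| = 2 x 5 = 10)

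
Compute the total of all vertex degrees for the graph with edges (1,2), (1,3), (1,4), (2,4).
8 (handshake: sum of degrees = 2|E| = 2 x 4 = 8)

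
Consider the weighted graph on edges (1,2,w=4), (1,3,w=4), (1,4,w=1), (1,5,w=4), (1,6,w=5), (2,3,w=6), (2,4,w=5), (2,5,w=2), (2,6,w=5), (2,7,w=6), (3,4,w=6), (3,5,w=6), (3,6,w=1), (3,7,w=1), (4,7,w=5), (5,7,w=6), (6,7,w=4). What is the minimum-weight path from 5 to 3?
6 (path: 5 -> 3; weights 6 = 6)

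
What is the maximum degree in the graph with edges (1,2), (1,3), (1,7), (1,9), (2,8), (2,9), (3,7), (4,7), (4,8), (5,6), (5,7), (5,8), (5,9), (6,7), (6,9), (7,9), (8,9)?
6 (attained at vertices 7, 9)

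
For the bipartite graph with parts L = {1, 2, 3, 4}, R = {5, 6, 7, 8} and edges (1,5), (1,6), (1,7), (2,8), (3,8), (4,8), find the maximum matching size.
2 (matching: (1,7), (2,8); upper bound min(|L|,|R|) = min(4,4) = 4)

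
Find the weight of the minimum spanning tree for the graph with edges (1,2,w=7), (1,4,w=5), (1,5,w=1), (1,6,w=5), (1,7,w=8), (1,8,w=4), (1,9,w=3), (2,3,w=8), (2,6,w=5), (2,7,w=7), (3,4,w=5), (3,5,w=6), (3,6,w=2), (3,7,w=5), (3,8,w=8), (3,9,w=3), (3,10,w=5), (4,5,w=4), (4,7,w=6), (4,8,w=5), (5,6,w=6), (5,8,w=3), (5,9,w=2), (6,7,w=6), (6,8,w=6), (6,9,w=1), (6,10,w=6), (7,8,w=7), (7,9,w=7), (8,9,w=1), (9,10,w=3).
24 (MST edges: (1,5,w=1), (2,6,w=5), (3,6,w=2), (3,7,w=5), (4,5,w=4), (5,9,w=2), (6,9,w=1), (8,9,w=1), (9,10,w=3); sum of weights 1 + 5 + 2 + 5 + 4 + 2 + 1 + 1 + 3 = 24)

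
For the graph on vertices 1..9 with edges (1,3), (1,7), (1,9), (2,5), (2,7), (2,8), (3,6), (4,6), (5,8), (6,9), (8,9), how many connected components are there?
1 (components: {1, 2, 3, 4, 5, 6, 7, 8, 9})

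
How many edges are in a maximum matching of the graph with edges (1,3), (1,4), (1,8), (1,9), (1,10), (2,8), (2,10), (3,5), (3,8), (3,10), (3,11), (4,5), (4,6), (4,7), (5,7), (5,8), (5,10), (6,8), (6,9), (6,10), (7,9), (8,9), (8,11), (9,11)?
5 (matching: (1,3), (4,7), (5,10), (6,8), (9,11); upper bound floor(n/2) = floor(11/2) = 5)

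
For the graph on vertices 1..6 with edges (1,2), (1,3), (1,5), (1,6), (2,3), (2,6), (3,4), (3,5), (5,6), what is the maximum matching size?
3 (matching: (1,2), (3,4), (5,6); upper bound floor(n/2) = floor(6/2) = 3)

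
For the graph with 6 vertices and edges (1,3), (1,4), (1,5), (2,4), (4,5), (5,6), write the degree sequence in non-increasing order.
[3, 3, 3, 1, 1, 1] (degrees: deg(1)=3, deg(2)=1, deg(3)=1, deg(4)=3, deg(5)=3, deg(6)=1)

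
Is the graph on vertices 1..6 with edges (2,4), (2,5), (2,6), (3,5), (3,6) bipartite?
Yes. Partition: {1, 2, 3}, {4, 5, 6}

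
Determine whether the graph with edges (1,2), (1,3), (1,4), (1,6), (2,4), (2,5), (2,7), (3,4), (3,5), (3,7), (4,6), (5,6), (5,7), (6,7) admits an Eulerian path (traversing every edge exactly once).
Yes — and in fact it has an Eulerian circuit (the graph is connected and all 7 vertices have even degree)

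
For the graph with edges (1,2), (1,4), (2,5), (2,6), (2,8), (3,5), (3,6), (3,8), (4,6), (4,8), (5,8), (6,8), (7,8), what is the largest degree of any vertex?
6 (attained at vertex 8)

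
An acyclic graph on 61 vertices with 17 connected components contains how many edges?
44 (Each of the 17 component trees on V_i vertices has V_i - 1 edges; summing gives V - C = 61 - 17 = 44)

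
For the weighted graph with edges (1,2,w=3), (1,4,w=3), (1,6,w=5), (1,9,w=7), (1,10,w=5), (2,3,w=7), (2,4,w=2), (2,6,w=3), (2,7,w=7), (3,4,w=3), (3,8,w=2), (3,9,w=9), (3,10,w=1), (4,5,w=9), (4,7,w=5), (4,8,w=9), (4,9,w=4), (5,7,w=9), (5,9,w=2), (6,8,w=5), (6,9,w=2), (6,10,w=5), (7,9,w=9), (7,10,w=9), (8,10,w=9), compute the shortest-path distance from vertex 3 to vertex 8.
2 (path: 3 -> 8; weights 2 = 2)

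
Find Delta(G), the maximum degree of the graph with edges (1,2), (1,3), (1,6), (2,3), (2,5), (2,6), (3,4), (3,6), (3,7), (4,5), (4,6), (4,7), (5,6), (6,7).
6 (attained at vertex 6)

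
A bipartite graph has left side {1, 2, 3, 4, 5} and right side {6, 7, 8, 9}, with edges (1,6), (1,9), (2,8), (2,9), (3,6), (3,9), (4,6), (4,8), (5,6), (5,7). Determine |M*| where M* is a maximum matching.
4 (matching: (1,9), (2,8), (3,6), (5,7); upper bound min(|L|,|R|) = min(5,4) = 4)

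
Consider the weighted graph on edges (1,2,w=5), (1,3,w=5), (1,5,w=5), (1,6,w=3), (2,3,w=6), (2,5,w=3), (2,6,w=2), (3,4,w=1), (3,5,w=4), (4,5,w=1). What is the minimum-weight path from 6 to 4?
6 (path: 6 -> 2 -> 5 -> 4; weights 2 + 3 + 1 = 6)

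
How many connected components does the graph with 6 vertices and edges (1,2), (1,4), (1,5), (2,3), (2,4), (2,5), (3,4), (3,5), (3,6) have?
1 (components: {1, 2, 3, 4, 5, 6})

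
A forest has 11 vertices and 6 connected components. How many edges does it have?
5 (Each of the 6 component trees on V_i vertices has V_i - 1 edges; summing gives V - C = 11 - 6 = 5)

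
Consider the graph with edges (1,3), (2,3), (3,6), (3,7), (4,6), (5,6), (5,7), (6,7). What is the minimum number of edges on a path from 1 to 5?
3 (path: 1 -> 3 -> 7 -> 5, 3 edges)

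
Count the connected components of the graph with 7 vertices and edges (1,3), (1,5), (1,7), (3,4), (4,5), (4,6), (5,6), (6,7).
2 (components: {1, 3, 4, 5, 6, 7}, {2})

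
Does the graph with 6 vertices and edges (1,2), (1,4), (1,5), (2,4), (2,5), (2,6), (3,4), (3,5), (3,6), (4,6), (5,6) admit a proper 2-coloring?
No (odd cycle of length 3: 5 -> 1 -> 2 -> 5)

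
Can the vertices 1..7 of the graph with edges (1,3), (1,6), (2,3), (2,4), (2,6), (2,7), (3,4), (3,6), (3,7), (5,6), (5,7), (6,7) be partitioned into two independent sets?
No (odd cycle of length 3: 6 -> 1 -> 3 -> 6)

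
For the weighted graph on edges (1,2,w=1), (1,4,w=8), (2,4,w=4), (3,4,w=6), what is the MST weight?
11 (MST edges: (1,2,w=1), (2,4,w=4), (3,4,w=6); sum of weights 1 + 4 + 6 = 11)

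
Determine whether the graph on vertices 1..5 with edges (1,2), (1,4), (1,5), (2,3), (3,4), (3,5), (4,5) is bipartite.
No (odd cycle of length 3: 4 -> 1 -> 5 -> 4)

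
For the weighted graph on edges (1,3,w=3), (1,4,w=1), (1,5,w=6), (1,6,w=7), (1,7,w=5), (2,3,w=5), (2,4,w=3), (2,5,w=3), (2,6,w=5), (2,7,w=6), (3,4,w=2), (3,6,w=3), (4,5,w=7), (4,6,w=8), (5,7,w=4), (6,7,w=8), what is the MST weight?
16 (MST edges: (1,4,w=1), (2,4,w=3), (2,5,w=3), (3,4,w=2), (3,6,w=3), (5,7,w=4); sum of weights 1 + 3 + 3 + 2 + 3 + 4 = 16)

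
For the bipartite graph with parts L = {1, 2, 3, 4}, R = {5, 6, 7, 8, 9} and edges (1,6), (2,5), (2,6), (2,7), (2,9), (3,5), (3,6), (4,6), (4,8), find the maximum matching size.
4 (matching: (1,6), (2,9), (3,5), (4,8); upper bound min(|L|,|R|) = min(4,5) = 4)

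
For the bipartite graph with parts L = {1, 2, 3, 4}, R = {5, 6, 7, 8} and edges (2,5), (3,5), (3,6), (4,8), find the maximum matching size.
3 (matching: (2,5), (3,6), (4,8); upper bound min(|L|,|R|) = min(4,4) = 4)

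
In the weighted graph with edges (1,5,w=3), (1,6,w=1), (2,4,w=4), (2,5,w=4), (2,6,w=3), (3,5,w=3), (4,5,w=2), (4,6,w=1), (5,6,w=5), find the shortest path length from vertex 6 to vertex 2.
3 (path: 6 -> 2; weights 3 = 3)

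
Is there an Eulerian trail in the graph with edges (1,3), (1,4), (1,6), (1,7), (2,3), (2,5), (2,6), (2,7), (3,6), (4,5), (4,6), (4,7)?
Yes (the graph is connected and exactly 2 vertices have odd degree: {3, 7}; any Eulerian path must start and end at those)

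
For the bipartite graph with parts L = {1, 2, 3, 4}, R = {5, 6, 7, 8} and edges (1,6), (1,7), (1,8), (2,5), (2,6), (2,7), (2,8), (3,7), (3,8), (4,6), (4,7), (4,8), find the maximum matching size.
4 (matching: (1,8), (2,5), (3,7), (4,6); upper bound min(|L|,|R|) = min(4,4) = 4)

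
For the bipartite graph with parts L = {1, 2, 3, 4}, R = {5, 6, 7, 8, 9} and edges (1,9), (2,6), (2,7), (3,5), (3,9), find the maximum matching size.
3 (matching: (1,9), (2,7), (3,5); upper bound min(|L|,|R|) = min(4,5) = 4)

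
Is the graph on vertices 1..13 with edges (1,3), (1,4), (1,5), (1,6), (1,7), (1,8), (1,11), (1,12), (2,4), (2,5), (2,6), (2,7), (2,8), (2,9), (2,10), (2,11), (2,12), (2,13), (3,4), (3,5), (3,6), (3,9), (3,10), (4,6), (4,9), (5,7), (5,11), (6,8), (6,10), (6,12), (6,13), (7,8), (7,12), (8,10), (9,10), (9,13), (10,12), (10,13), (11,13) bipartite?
No (odd cycle of length 3: 5 -> 1 -> 3 -> 5)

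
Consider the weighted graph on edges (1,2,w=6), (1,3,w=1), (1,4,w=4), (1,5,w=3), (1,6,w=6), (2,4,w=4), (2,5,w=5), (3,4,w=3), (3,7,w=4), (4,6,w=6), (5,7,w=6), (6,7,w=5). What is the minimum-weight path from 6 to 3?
7 (path: 6 -> 1 -> 3; weights 6 + 1 = 7)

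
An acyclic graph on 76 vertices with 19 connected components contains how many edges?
57 (Each of the 19 component trees on V_i vertices has V_i - 1 edges; summing gives V - C = 76 - 19 = 57)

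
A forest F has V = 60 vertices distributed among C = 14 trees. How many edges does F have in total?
46 (Each of the 14 component trees on V_i vertices has V_i - 1 edges; summing gives V - C = 60 - 14 = 46)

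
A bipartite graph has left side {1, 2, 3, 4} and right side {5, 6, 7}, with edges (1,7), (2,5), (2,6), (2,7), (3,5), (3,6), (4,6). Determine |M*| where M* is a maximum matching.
3 (matching: (1,7), (2,6), (3,5); upper bound min(|L|,|R|) = min(4,3) = 3)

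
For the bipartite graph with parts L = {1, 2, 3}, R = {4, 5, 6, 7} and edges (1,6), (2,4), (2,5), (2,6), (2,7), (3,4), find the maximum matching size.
3 (matching: (1,6), (2,7), (3,4); upper bound min(|L|,|R|) = min(3,4) = 3)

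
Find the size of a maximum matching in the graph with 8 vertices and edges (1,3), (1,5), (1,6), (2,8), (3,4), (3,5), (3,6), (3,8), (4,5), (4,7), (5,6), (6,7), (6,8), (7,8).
4 (matching: (1,3), (2,8), (4,5), (6,7); upper bound floor(n/2) = floor(8/2) = 4)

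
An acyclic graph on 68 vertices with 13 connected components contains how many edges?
55 (Each of the 13 component trees on V_i vertices has V_i - 1 edges; summing gives V - C = 68 - 13 = 55)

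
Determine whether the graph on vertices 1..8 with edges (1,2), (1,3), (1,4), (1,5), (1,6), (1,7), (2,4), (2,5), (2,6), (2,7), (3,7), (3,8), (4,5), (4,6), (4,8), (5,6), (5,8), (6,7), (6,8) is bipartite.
No (odd cycle of length 3: 6 -> 1 -> 2 -> 6)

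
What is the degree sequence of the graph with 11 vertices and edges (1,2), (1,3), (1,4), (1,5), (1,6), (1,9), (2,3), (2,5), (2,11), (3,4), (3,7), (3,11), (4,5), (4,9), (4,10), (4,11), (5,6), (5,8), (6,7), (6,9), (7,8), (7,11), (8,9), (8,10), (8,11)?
[6, 6, 5, 5, 5, 5, 4, 4, 4, 4, 2] (degrees: deg(1)=6, deg(2)=4, deg(3)=5, deg(4)=6, deg(5)=5, deg(6)=4, deg(7)=4, deg(8)=5, deg(9)=4, deg(10)=2, deg(11)=5)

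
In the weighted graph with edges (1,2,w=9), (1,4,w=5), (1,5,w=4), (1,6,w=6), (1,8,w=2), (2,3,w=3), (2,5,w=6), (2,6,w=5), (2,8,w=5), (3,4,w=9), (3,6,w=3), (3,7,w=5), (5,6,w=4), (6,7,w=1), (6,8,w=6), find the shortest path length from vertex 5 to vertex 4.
9 (path: 5 -> 1 -> 4; weights 4 + 5 = 9)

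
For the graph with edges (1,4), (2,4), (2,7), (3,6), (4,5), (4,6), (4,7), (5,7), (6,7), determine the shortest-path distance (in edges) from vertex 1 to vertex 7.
2 (path: 1 -> 4 -> 7, 2 edges)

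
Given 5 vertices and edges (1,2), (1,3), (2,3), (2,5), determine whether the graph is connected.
No, it has 2 components: {1, 2, 3, 5}, {4}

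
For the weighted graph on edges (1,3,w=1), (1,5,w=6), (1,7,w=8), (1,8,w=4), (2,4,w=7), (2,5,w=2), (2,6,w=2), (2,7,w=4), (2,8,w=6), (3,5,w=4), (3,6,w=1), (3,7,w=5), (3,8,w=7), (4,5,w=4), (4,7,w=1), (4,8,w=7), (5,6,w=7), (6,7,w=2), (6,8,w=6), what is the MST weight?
13 (MST edges: (1,3,w=1), (1,8,w=4), (2,5,w=2), (2,6,w=2), (3,6,w=1), (4,7,w=1), (6,7,w=2); sum of weights 1 + 4 + 2 + 2 + 1 + 1 + 2 = 13)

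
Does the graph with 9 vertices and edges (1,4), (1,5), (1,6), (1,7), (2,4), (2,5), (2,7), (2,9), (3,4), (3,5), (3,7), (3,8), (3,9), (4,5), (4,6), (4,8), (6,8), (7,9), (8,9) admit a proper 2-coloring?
No (odd cycle of length 3: 4 -> 1 -> 6 -> 4)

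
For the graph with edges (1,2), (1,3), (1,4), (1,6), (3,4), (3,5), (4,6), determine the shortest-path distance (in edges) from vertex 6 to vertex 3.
2 (path: 6 -> 1 -> 3, 2 edges)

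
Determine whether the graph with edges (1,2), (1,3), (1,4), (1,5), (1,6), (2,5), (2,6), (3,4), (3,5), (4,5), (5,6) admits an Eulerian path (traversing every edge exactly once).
No (6 vertices have odd degree: {1, 2, 3, 4, 5, 6}; Eulerian path requires 0 or 2)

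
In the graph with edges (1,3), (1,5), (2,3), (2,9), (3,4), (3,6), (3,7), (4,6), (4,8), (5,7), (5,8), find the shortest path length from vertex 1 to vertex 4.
2 (path: 1 -> 3 -> 4, 2 edges)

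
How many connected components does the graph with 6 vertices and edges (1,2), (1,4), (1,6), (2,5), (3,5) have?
1 (components: {1, 2, 3, 4, 5, 6})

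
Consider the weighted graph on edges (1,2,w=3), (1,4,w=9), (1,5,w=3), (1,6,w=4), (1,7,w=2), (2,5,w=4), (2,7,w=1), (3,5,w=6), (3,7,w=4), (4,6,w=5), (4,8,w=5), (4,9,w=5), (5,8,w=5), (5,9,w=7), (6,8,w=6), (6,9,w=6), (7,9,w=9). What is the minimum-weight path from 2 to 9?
10 (path: 2 -> 7 -> 9; weights 1 + 9 = 10)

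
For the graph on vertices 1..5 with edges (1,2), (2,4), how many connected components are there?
3 (components: {1, 2, 4}, {3}, {5})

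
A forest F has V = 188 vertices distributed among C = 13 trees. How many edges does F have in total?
175 (Each of the 13 component trees on V_i vertices has V_i - 1 edges; summing gives V - C = 188 - 13 = 175)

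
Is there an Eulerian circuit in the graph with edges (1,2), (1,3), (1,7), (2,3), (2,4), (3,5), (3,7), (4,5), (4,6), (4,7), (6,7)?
No (2 vertices have odd degree: {1, 2}; Eulerian circuit requires 0)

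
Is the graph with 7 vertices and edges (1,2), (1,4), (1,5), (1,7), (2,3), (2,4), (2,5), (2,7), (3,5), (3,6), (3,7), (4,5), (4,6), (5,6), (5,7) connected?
Yes (BFS from 1 visits [1, 2, 4, 5, 7, 3, 6] — all 7 vertices reached)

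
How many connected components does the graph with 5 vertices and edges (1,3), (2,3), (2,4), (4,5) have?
1 (components: {1, 2, 3, 4, 5})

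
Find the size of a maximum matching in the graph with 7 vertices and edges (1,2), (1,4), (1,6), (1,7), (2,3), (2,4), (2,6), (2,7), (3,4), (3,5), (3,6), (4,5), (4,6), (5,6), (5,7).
3 (matching: (2,7), (3,6), (4,5); upper bound floor(n/2) = floor(7/2) = 3)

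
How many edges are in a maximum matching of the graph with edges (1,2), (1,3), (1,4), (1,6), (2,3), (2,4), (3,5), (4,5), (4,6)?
3 (matching: (1,2), (3,5), (4,6); upper bound floor(n/2) = floor(6/2) = 3)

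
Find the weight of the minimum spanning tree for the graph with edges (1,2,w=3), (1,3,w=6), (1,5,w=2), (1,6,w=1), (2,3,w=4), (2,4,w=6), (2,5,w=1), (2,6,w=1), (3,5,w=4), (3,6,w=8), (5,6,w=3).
13 (MST edges: (1,6,w=1), (2,3,w=4), (2,4,w=6), (2,5,w=1), (2,6,w=1); sum of weights 1 + 4 + 6 + 1 + 1 = 13)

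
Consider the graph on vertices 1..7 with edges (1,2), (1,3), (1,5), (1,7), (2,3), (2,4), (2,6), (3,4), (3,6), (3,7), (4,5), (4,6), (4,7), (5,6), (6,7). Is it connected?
Yes (BFS from 1 visits [1, 2, 3, 5, 7, 4, 6] — all 7 vertices reached)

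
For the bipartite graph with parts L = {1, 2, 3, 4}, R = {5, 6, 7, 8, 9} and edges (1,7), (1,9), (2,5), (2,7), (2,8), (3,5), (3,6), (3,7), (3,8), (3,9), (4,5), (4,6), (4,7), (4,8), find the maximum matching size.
4 (matching: (1,9), (2,8), (3,7), (4,6); upper bound min(|L|,|R|) = min(4,5) = 4)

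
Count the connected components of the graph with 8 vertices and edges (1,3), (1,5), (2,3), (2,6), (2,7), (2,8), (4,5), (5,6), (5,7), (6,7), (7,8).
1 (components: {1, 2, 3, 4, 5, 6, 7, 8})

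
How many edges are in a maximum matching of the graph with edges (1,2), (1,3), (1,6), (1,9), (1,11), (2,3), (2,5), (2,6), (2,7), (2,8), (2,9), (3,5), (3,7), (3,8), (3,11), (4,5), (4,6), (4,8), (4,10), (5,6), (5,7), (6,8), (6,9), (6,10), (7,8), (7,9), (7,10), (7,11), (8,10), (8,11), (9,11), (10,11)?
5 (matching: (1,11), (2,9), (3,8), (5,7), (6,10); upper bound floor(n/2) = floor(11/2) = 5)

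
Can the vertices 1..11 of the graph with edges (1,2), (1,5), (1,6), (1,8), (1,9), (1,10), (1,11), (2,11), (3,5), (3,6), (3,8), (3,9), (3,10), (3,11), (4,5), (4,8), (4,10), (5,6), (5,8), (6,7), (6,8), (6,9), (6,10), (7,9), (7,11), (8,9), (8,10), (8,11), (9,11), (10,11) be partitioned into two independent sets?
No (odd cycle of length 3: 9 -> 1 -> 11 -> 9)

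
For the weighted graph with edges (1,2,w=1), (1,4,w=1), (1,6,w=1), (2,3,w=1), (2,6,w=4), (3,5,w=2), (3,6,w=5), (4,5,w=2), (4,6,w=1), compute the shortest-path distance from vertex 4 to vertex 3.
3 (path: 4 -> 1 -> 2 -> 3; weights 1 + 1 + 1 = 3)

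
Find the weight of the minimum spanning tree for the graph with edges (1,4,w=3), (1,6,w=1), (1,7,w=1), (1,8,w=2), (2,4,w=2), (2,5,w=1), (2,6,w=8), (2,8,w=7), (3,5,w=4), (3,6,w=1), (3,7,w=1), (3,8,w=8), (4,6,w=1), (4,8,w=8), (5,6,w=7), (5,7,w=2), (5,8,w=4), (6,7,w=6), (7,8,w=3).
9 (MST edges: (1,6,w=1), (1,7,w=1), (1,8,w=2), (2,4,w=2), (2,5,w=1), (3,6,w=1), (4,6,w=1); sum of weights 1 + 1 + 2 + 2 + 1 + 1 + 1 = 9)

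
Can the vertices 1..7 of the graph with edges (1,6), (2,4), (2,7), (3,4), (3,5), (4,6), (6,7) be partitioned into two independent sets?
Yes. Partition: {1, 4, 5, 7}, {2, 3, 6}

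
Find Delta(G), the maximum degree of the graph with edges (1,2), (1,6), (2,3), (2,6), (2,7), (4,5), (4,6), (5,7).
4 (attained at vertex 2)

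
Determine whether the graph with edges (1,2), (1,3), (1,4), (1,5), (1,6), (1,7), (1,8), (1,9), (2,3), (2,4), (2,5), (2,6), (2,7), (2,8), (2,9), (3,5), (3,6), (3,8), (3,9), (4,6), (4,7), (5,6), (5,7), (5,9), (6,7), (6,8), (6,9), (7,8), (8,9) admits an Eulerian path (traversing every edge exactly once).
Yes — and in fact it has an Eulerian circuit (the graph is connected and all 9 vertices have even degree)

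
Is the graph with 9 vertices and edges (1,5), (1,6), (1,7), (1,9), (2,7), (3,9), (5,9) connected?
No, it has 3 components: {1, 2, 3, 5, 6, 7, 9}, {4}, {8}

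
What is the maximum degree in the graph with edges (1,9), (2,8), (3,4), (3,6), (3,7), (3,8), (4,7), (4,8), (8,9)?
4 (attained at vertices 3, 8)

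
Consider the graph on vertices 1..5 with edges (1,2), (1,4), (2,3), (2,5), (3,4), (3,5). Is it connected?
Yes (BFS from 1 visits [1, 2, 4, 3, 5] — all 5 vertices reached)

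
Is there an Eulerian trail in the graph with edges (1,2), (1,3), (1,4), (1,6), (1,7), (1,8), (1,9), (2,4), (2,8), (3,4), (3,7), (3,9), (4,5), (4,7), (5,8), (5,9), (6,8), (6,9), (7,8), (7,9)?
No (8 vertices have odd degree: {1, 2, 4, 5, 6, 7, 8, 9}; Eulerian path requires 0 or 2)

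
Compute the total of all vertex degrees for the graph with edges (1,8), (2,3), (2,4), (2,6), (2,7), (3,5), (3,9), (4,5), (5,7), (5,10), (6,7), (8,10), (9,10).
26 (handshake: sum of degrees = 2|E| = 2 x 13 = 26)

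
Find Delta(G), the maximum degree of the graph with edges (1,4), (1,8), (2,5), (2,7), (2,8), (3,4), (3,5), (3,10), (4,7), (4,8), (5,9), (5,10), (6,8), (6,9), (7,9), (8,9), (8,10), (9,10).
6 (attained at vertex 8)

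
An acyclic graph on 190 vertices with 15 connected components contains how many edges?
175 (Each of the 15 component trees on V_i vertices has V_i - 1 edges; summing gives V - C = 190 - 15 = 175)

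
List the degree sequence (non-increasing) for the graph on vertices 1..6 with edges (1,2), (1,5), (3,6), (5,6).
[2, 2, 2, 1, 1, 0] (degrees: deg(1)=2, deg(2)=1, deg(3)=1, deg(4)=0, deg(5)=2, deg(6)=2)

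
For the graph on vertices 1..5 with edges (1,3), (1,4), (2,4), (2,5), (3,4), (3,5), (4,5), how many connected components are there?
1 (components: {1, 2, 3, 4, 5})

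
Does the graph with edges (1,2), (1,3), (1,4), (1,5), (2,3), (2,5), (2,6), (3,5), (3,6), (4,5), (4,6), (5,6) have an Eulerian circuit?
No (2 vertices have odd degree: {4, 5}; Eulerian circuit requires 0)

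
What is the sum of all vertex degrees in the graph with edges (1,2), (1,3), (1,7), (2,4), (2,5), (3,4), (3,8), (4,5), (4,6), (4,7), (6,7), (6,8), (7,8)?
26 (handshake: sum of degrees = 2|E| = 2 x 13 = 26)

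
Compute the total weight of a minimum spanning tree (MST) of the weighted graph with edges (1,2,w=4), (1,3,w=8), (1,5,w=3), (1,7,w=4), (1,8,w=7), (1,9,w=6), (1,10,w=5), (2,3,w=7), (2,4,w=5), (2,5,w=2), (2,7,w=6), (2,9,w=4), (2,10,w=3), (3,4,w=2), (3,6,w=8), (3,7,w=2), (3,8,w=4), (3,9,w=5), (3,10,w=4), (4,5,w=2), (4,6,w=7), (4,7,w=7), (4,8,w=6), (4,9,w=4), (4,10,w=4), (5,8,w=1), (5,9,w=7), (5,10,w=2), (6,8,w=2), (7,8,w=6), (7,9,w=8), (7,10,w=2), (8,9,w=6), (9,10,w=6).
20 (MST edges: (1,5,w=3), (2,5,w=2), (2,9,w=4), (3,4,w=2), (3,7,w=2), (4,5,w=2), (5,8,w=1), (5,10,w=2), (6,8,w=2); sum of weights 3 + 2 + 4 + 2 + 2 + 2 + 1 + 2 + 2 = 20)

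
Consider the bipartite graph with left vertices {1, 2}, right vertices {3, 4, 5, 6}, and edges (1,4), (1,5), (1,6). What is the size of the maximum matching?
1 (matching: (1,6); upper bound min(|L|,|R|) = min(2,4) = 2)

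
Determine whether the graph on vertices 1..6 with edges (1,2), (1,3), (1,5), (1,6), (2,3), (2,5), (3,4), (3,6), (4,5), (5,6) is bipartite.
No (odd cycle of length 3: 2 -> 1 -> 3 -> 2)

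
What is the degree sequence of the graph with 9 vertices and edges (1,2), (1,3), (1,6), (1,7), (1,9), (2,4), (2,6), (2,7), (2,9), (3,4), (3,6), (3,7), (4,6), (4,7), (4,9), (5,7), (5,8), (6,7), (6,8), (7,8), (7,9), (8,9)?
[8, 6, 5, 5, 5, 5, 4, 4, 2] (degrees: deg(1)=5, deg(2)=5, deg(3)=4, deg(4)=5, deg(5)=2, deg(6)=6, deg(7)=8, deg(8)=4, deg(9)=5)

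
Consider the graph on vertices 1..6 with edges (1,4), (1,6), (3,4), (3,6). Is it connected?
No, it has 3 components: {1, 3, 4, 6}, {2}, {5}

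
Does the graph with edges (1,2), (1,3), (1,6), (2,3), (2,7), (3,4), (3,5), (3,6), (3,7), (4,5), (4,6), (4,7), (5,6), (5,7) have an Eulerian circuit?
No (2 vertices have odd degree: {1, 2}; Eulerian circuit requires 0)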